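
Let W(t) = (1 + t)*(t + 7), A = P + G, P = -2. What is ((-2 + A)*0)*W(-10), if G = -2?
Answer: 0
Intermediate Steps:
A = -4 (A = -2 - 2 = -4)
W(t) = (1 + t)*(7 + t)
((-2 + A)*0)*W(-10) = ((-2 - 4)*0)*(7 + (-10)**2 + 8*(-10)) = (-6*0)*(7 + 100 - 80) = 0*27 = 0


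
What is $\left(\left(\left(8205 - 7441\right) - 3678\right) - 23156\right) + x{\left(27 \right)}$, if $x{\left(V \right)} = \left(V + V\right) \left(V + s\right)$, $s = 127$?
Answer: $-17754$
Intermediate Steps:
$x{\left(V \right)} = 2 V \left(127 + V\right)$ ($x{\left(V \right)} = \left(V + V\right) \left(V + 127\right) = 2 V \left(127 + V\right)$)
$\left(\left(\left(8205 - 7441\right) - 3678\right) - 23156\right) + x{\left(27 \right)} = \left(\left(\left(8205 - 7441\right) - 3678\right) - 23156\right) + 2 \cdot 27 \left(127 + 27\right) = \left(\left(764 - 3678\right) - 23156\right) + 2 \cdot 27 \cdot 154 = \left(-2914 - 23156\right) + 8316 = -26070 + 8316 = -17754$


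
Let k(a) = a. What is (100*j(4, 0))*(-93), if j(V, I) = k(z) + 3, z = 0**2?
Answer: -27900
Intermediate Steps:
z = 0
j(V, I) = 3 (j(V, I) = 0 + 3 = 3)
(100*j(4, 0))*(-93) = (100*3)*(-93) = 300*(-93) = -27900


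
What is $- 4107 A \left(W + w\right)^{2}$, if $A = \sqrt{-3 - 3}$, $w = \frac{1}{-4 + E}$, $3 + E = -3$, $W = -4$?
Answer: $- \frac{6903867 i \sqrt{6}}{100} \approx - 1.6911 \cdot 10^{5} i$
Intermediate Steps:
$E = -6$ ($E = -3 - 3 = -6$)
$w = - \frac{1}{10}$ ($w = \frac{1}{-4 - 6} = \frac{1}{-10} = - \frac{1}{10} \approx -0.1$)
$A = i \sqrt{6}$ ($A = \sqrt{-6} = i \sqrt{6} \approx 2.4495 i$)
$- 4107 A \left(W + w\right)^{2} = - 4107 i \sqrt{6} \left(-4 - \frac{1}{10}\right)^{2} = - 4107 i \sqrt{6} \left(- \frac{41}{10}\right)^{2} = - 4107 i \sqrt{6} \cdot \frac{1681}{100} = - 4107 \frac{1681 i \sqrt{6}}{100} = - \frac{6903867 i \sqrt{6}}{100}$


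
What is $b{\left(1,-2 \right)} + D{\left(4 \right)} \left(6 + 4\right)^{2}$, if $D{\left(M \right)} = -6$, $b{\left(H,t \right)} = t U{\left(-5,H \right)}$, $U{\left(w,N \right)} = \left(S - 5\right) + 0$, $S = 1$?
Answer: $-592$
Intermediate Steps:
$U{\left(w,N \right)} = -4$ ($U{\left(w,N \right)} = \left(1 - 5\right) + 0 = -4 + 0 = -4$)
$b{\left(H,t \right)} = - 4 t$ ($b{\left(H,t \right)} = t \left(-4\right) = - 4 t$)
$b{\left(1,-2 \right)} + D{\left(4 \right)} \left(6 + 4\right)^{2} = \left(-4\right) \left(-2\right) - 6 \left(6 + 4\right)^{2} = 8 - 6 \cdot 10^{2} = 8 - 600 = -592$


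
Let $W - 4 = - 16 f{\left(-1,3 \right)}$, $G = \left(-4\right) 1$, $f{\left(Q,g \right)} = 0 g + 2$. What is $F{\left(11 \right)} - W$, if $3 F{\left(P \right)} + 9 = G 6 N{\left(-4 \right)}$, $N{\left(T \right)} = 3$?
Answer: $1$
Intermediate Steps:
$f{\left(Q,g \right)} = 2$ ($f{\left(Q,g \right)} = 0 + 2 = 2$)
$G = -4$
$W = -28$ ($W = 4 - 32 = -28$)
$F{\left(P \right)} = -27$ ($F{\left(P \right)} = -3 + \frac{\left(-4\right) 6 \cdot 3}{3} = -3 + \frac{\left(-24\right) 3}{3} = -3 + \frac{1}{3} \left(-72\right) = -3 - 24 = -27$)
$F{\left(11 \right)} - W = -27 - -28 = -27 + 28 = 1$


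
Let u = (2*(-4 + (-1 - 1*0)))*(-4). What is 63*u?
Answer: 2520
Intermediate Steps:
u = 40 (u = (2*(-4 + (-1 + 0)))*(-4) = (2*(-4 - 1))*(-4) = (2*(-5))*(-4) = -10*(-4) = 40)
63*u = 63*40 = 2520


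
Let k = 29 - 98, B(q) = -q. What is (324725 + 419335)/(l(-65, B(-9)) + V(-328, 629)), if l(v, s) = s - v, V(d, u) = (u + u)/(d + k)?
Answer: 14769591/1406 ≈ 10505.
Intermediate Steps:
k = -69
V(d, u) = 2*u/(-69 + d) (V(d, u) = (u + u)/(d - 69) = (2*u)/(-69 + d) = 2*u/(-69 + d))
(324725 + 419335)/(l(-65, B(-9)) + V(-328, 629)) = (324725 + 419335)/((-1*(-9) - 1*(-65)) + 2*629/(-69 - 328)) = 744060/((9 + 65) + 2*629/(-397)) = 744060/(74 + 2*629*(-1/397)) = 744060/(74 - 1258/397) = 744060/(28120/397) = 744060*(397/28120) = 14769591/1406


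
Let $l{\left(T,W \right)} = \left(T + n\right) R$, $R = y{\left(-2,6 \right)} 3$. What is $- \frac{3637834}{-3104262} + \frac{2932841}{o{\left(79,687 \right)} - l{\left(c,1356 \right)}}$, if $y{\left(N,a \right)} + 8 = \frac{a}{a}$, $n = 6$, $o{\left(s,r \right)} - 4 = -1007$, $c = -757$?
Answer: $- \frac{4521642920413}{26035445394} \approx -173.67$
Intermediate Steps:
$o{\left(s,r \right)} = -1003$ ($o{\left(s,r \right)} = 4 - 1007 = -1003$)
$y{\left(N,a \right)} = -7$ ($y{\left(N,a \right)} = -8 + \frac{a}{a} = -8 + 1 = -7$)
$R = -21$ ($R = \left(-7\right) 3 = -21$)
$l{\left(T,W \right)} = -126 - 21 T$ ($l{\left(T,W \right)} = \left(T + 6\right) \left(-21\right) = \left(6 + T\right) \left(-21\right) = -126 - 21 T$)
$- \frac{3637834}{-3104262} + \frac{2932841}{o{\left(79,687 \right)} - l{\left(c,1356 \right)}} = - \frac{3637834}{-3104262} + \frac{2932841}{-1003 - \left(-126 - -15897\right)} = \left(-3637834\right) \left(- \frac{1}{3104262}\right) + \frac{2932841}{-1003 - \left(-126 + 15897\right)} = \frac{1818917}{1552131} + \frac{2932841}{-1003 - 15771} = \frac{1818917}{1552131} + \frac{2932841}{-16774} = \frac{1818917}{1552131} + 2932841 \left(- \frac{1}{16774}\right) = \frac{1818917}{1552131} - \frac{2932841}{16774} = - \frac{4521642920413}{26035445394}$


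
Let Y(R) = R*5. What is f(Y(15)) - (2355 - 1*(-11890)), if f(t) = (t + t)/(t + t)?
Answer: -14244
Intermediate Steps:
Y(R) = 5*R
f(t) = 1 (f(t) = (2*t)/((2*t)) = (2*t)*(1/(2*t)) = 1)
f(Y(15)) - (2355 - 1*(-11890)) = 1 - (2355 - 1*(-11890)) = 1 - (2355 + 11890) = 1 - 1*14245 = 1 - 14245 = -14244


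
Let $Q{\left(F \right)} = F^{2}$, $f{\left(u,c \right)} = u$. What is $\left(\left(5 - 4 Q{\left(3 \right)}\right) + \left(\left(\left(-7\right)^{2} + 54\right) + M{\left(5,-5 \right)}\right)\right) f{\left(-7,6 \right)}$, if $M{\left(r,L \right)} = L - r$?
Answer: $-434$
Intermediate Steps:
$\left(\left(5 - 4 Q{\left(3 \right)}\right) + \left(\left(\left(-7\right)^{2} + 54\right) + M{\left(5,-5 \right)}\right)\right) f{\left(-7,6 \right)} = \left(\left(5 - 4 \cdot 3^{2}\right) + \left(\left(\left(-7\right)^{2} + 54\right) - 10\right)\right) \left(-7\right) = \left(\left(5 - 36\right) + \left(\left(49 + 54\right) - 10\right)\right) \left(-7\right) = \left(\left(5 - 36\right) + \left(103 - 10\right)\right) \left(-7\right) = \left(-31 + 93\right) \left(-7\right) = 62 \left(-7\right) = -434$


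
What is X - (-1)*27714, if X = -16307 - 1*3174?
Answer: 8233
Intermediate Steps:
X = -19481 (X = -16307 - 3174 = -19481)
X - (-1)*27714 = -19481 - (-1)*27714 = -19481 - 1*(-27714) = -19481 + 27714 = 8233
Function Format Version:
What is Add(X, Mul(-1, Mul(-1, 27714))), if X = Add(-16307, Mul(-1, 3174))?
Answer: 8233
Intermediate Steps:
X = -19481 (X = Add(-16307, -3174) = -19481)
Add(X, Mul(-1, Mul(-1, 27714))) = Add(-19481, Mul(-1, Mul(-1, 27714))) = Add(-19481, Mul(-1, -27714)) = Add(-19481, 27714) = 8233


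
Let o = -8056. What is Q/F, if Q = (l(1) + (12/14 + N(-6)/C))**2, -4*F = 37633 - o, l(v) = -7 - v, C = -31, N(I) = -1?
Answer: -9523396/2151449321 ≈ -0.0044265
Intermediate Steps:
F = -45689/4 (F = -(37633 - 1*(-8056))/4 = -(37633 + 8056)/4 = -1/4*45689 = -45689/4 ≈ -11422.)
Q = 2380849/47089 (Q = ((-7 - 1*1) + (12/14 - 1/(-31)))**2 = ((-7 - 1) + (12*(1/14) - 1*(-1/31)))**2 = (-8 + (6/7 + 1/31))**2 = (-8 + 193/217)**2 = (-1543/217)**2 = 2380849/47089 ≈ 50.561)
Q/F = 2380849/(47089*(-45689/4)) = (2380849/47089)*(-4/45689) = -9523396/2151449321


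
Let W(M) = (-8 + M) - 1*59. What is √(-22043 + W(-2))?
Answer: 4*I*√1382 ≈ 148.7*I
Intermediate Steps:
W(M) = -67 + M (W(M) = (-8 + M) - 59 = -67 + M)
√(-22043 + W(-2)) = √(-22043 + (-67 - 2)) = √(-22043 - 69) = √(-22112) = 4*I*√1382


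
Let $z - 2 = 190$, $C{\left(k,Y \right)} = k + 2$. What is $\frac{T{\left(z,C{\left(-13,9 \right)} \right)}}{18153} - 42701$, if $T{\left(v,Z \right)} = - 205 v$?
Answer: $- \frac{258396871}{6051} \approx -42703.0$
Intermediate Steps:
$C{\left(k,Y \right)} = 2 + k$
$z = 192$ ($z = 2 + 190 = 192$)
$\frac{T{\left(z,C{\left(-13,9 \right)} \right)}}{18153} - 42701 = \frac{\left(-205\right) 192}{18153} - 42701 = \left(-39360\right) \frac{1}{18153} - 42701 = - \frac{13120}{6051} - 42701 = - \frac{258396871}{6051}$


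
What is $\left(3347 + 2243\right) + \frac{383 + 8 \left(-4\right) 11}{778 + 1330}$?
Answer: $\frac{380121}{68} \approx 5590.0$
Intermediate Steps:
$\left(3347 + 2243\right) + \frac{383 + 8 \left(-4\right) 11}{778 + 1330} = 5590 + \frac{383 - 352}{2108} = 5590 + \left(383 - 352\right) \frac{1}{2108} = 5590 + 31 \cdot \frac{1}{2108} = 5590 + \frac{1}{68} = \frac{380121}{68}$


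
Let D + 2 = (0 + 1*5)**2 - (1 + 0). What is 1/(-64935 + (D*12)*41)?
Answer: -1/54111 ≈ -1.8481e-5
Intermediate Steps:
D = 22 (D = -2 + ((0 + 1*5)**2 - (1 + 0)) = -2 + ((0 + 5)**2 - 1) = -2 + (5**2 - 1*1) = -2 + (25 - 1) = -2 + 24 = 22)
1/(-64935 + (D*12)*41) = 1/(-64935 + (22*12)*41) = 1/(-64935 + 264*41) = 1/(-64935 + 10824) = 1/(-54111) = -1/54111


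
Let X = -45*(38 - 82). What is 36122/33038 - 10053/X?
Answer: -14478303/3634180 ≈ -3.9839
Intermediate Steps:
X = 1980 (X = -45*(-44) = 1980)
36122/33038 - 10053/X = 36122/33038 - 10053/1980 = 36122*(1/33038) - 10053*1/1980 = 18061/16519 - 1117/220 = -14478303/3634180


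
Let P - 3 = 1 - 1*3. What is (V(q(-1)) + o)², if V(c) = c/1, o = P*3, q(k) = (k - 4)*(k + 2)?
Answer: 4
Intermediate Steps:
q(k) = (-4 + k)*(2 + k)
P = 1 (P = 3 + (1 - 1*3) = 3 + (1 - 3) = 3 - 2 = 1)
o = 3 (o = 1*3 = 3)
V(c) = c (V(c) = c*1 = c)
(V(q(-1)) + o)² = ((-8 + (-1)² - 2*(-1)) + 3)² = ((-8 + 1 + 2) + 3)² = (-5 + 3)² = (-2)² = 4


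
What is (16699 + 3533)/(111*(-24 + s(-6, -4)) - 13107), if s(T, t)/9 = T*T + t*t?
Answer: 6744/12059 ≈ 0.55925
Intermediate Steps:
s(T, t) = 9*T² + 9*t² (s(T, t) = 9*(T*T + t*t) = 9*(T² + t²) = 9*T² + 9*t²)
(16699 + 3533)/(111*(-24 + s(-6, -4)) - 13107) = (16699 + 3533)/(111*(-24 + (9*(-6)² + 9*(-4)²)) - 13107) = 20232/(111*(-24 + (9*36 + 9*16)) - 13107) = 20232/(111*(-24 + (324 + 144)) - 13107) = 20232/(111*(-24 + 468) - 13107) = 20232/(111*444 - 13107) = 20232/(49284 - 13107) = 20232/36177 = 20232*(1/36177) = 6744/12059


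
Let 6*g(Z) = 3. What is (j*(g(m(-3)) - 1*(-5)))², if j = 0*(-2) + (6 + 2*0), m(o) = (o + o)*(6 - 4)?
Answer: 1089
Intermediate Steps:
m(o) = 4*o (m(o) = (2*o)*2 = 4*o)
g(Z) = ½ (g(Z) = (⅙)*3 = ½)
j = 6 (j = 0 + (6 + 0) = 0 + 6 = 6)
(j*(g(m(-3)) - 1*(-5)))² = (6*(½ - 1*(-5)))² = (6*(½ + 5))² = (6*(11/2))² = 33² = 1089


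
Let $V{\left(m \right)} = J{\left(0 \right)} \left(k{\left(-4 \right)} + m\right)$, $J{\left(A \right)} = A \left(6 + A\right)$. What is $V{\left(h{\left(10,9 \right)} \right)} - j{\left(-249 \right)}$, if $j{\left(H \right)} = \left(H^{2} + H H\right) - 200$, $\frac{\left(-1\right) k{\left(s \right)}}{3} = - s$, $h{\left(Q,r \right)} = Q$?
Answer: $-123802$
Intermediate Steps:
$k{\left(s \right)} = 3 s$ ($k{\left(s \right)} = - 3 \left(- s\right) = 3 s$)
$V{\left(m \right)} = 0$ ($V{\left(m \right)} = 0 \left(6 + 0\right) \left(3 \left(-4\right) + m\right) = 0 \cdot 6 \left(-12 + m\right) = 0 \left(-12 + m\right) = 0$)
$j{\left(H \right)} = -200 + 2 H^{2}$ ($j{\left(H \right)} = \left(H^{2} + H^{2}\right) - 200 = 2 H^{2} - 200 = -200 + 2 H^{2}$)
$V{\left(h{\left(10,9 \right)} \right)} - j{\left(-249 \right)} = 0 - \left(-200 + 2 \left(-249\right)^{2}\right) = 0 - \left(-200 + 2 \cdot 62001\right) = 0 - \left(-200 + 124002\right) = 0 - 123802 = -123802$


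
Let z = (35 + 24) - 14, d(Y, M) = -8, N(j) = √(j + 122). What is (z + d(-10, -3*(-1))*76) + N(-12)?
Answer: -563 + √110 ≈ -552.51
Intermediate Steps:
N(j) = √(122 + j)
z = 45 (z = 59 - 14 = 45)
(z + d(-10, -3*(-1))*76) + N(-12) = (45 - 8*76) + √(122 - 12) = (45 - 608) + √110 = -563 + √110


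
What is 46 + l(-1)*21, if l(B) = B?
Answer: 25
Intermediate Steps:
46 + l(-1)*21 = 46 - 1*21 = 46 - 21 = 25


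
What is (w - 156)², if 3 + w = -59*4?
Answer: 156025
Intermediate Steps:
w = -239 (w = -3 - 59*4 = -3 - 236 = -239)
(w - 156)² = (-239 - 156)² = (-395)² = 156025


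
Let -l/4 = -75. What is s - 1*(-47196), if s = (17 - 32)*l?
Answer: 42696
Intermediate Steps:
l = 300 (l = -4*(-75) = 300)
s = -4500 (s = (17 - 32)*300 = -15*300 = -4500)
s - 1*(-47196) = -4500 - 1*(-47196) = -4500 + 47196 = 42696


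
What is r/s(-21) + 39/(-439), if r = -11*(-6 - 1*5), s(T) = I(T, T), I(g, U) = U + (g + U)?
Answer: -55576/27657 ≈ -2.0095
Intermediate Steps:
I(g, U) = g + 2*U (I(g, U) = U + (U + g) = g + 2*U)
s(T) = 3*T (s(T) = T + 2*T = 3*T)
r = 121 (r = -11*(-6 - 5) = -11*(-11) = 121)
r/s(-21) + 39/(-439) = 121/((3*(-21))) + 39/(-439) = 121/(-63) + 39*(-1/439) = 121*(-1/63) - 39/439 = -121/63 - 39/439 = -55576/27657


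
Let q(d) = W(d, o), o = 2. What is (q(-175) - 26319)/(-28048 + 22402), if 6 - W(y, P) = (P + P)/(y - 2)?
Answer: 4657397/999342 ≈ 4.6605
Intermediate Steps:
W(y, P) = 6 - 2*P/(-2 + y) (W(y, P) = 6 - (P + P)/(y - 2) = 6 - 2*P/(-2 + y))
q(d) = 2*(-8 + 3*d)/(-2 + d) (q(d) = 2*(-6 - 1*2 + 3*d)/(-2 + d) = 2*(-6 - 2 + 3*d)/(-2 + d) = 2*(-8 + 3*d)/(-2 + d))
(q(-175) - 26319)/(-28048 + 22402) = (2*(-8 + 3*(-175))/(-2 - 175) - 26319)/(-28048 + 22402) = (2*(-8 - 525)/(-177) - 26319)/(-5646) = (2*(-1/177)*(-533) - 26319)*(-1/5646) = (1066/177 - 26319)*(-1/5646) = -4657397/177*(-1/5646) = 4657397/999342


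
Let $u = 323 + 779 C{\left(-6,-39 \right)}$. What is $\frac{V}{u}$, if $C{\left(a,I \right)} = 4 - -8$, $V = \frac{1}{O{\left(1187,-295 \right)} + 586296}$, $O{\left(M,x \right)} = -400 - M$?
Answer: $\frac{1}{5654720739} \approx 1.7684 \cdot 10^{-10}$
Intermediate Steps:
$V = \frac{1}{584709}$ ($V = \frac{1}{\left(-400 - 1187\right) + 586296} = \frac{1}{-1587 + 586296} = \frac{1}{584709} \approx 1.7103 \cdot 10^{-6}$)
$C{\left(a,I \right)} = 12$ ($C{\left(a,I \right)} = 4 + 8 = 12$)
$u = 9671$ ($u = 323 + 779 \cdot 12 = 323 + 9348 = 9671$)
$\frac{V}{u} = \frac{1}{584709 \cdot 9671} = \frac{1}{584709} \cdot \frac{1}{9671} = \frac{1}{5654720739}$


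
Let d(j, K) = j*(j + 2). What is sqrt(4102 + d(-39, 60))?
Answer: sqrt(5545) ≈ 74.465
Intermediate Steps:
d(j, K) = j*(2 + j)
sqrt(4102 + d(-39, 60)) = sqrt(4102 - 39*(2 - 39)) = sqrt(4102 - 39*(-37)) = sqrt(4102 + 1443) = sqrt(5545)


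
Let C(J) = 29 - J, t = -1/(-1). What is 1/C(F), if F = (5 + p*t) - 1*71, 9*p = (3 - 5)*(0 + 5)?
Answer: 9/865 ≈ 0.010405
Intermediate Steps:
t = 1 (t = -1*(-1) = 1)
p = -10/9 (p = ((3 - 5)*(0 + 5))/9 = (-2*5)/9 = (⅑)*(-10) = -10/9 ≈ -1.1111)
F = -604/9 (F = (5 - 10/9*1) - 1*71 = (5 - 10/9) - 71 = 35/9 - 71 = -604/9 ≈ -67.111)
1/C(F) = 1/(29 - 1*(-604/9)) = 1/(29 + 604/9) = 1/(865/9) = 9/865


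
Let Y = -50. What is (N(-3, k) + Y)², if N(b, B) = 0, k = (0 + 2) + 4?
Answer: 2500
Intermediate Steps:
k = 6 (k = 2 + 4 = 6)
(N(-3, k) + Y)² = (0 - 50)² = (-50)² = 2500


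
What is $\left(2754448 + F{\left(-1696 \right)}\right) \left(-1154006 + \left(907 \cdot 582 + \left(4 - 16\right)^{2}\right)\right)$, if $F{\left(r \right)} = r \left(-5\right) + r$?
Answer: $-1728498097216$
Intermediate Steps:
$F{\left(r \right)} = - 4 r$ ($F{\left(r \right)} = - 5 r + r = - 4 r$)
$\left(2754448 + F{\left(-1696 \right)}\right) \left(-1154006 + \left(907 \cdot 582 + \left(4 - 16\right)^{2}\right)\right) = \left(2754448 - -6784\right) \left(-1154006 + \left(907 \cdot 582 + \left(4 - 16\right)^{2}\right)\right) = \left(2754448 + 6784\right) \left(-1154006 + \left(527874 + \left(-12\right)^{2}\right)\right) = 2761232 \left(-1154006 + \left(527874 + 144\right)\right) = 2761232 \left(-1154006 + 528018\right) = 2761232 \left(-625988\right) = -1728498097216$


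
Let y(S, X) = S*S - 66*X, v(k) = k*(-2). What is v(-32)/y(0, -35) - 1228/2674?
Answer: -95198/220605 ≈ -0.43153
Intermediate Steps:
v(k) = -2*k
y(S, X) = S**2 - 66*X
v(-32)/y(0, -35) - 1228/2674 = (-2*(-32))/(0**2 - 66*(-35)) - 1228/2674 = 64/(0 + 2310) - 1228*1/2674 = 64/2310 - 614/1337 = 64*(1/2310) - 614/1337 = 32/1155 - 614/1337 = -95198/220605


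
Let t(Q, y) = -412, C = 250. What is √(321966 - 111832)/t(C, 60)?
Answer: -√210134/412 ≈ -1.1126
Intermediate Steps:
√(321966 - 111832)/t(C, 60) = √(321966 - 111832)/(-412) = √210134*(-1/412) = -√210134/412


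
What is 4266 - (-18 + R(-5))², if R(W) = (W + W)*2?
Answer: 2822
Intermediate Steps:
R(W) = 4*W (R(W) = (2*W)*2 = 4*W)
4266 - (-18 + R(-5))² = 4266 - (-18 + 4*(-5))² = 4266 - (-18 - 20)² = 4266 - 1*(-38)² = 4266 - 1*1444 = 4266 - 1444 = 2822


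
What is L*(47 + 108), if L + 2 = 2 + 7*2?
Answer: 2170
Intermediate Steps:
L = 14 (L = -2 + (2 + 7*2) = -2 + (2 + 14) = -2 + 16 = 14)
L*(47 + 108) = 14*(47 + 108) = 14*155 = 2170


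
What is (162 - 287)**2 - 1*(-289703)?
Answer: 305328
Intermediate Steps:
(162 - 287)**2 - 1*(-289703) = (-125)**2 + 289703 = 15625 + 289703 = 305328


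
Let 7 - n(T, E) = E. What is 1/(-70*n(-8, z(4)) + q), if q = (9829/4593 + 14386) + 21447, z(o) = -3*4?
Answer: 4593/158482108 ≈ 2.8981e-5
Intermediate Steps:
z(o) = -12
n(T, E) = 7 - E
q = 164590798/4593 (q = (9829*(1/4593) + 14386) + 21447 = (9829/4593 + 14386) + 21447 = 66084727/4593 + 21447 = 164590798/4593 ≈ 35835.)
1/(-70*n(-8, z(4)) + q) = 1/(-70*(7 - 1*(-12)) + 164590798/4593) = 1/(-70*(7 + 12) + 164590798/4593) = 1/(-70*19 + 164590798/4593) = 1/(-1330 + 164590798/4593) = 1/(158482108/4593) = 4593/158482108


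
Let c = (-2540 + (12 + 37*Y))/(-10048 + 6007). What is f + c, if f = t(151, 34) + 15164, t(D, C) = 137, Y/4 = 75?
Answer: 61822769/4041 ≈ 15299.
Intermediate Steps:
Y = 300 (Y = 4*75 = 300)
f = 15301 (f = 137 + 15164 = 15301)
c = -8572/4041 (c = (-2540 + (12 + 37*300))/(-10048 + 6007) = (-2540 + (12 + 11100))/(-4041) = (-2540 + 11112)*(-1/4041) = 8572*(-1/4041) = -8572/4041 ≈ -2.1213)
f + c = 15301 - 8572/4041 = 61822769/4041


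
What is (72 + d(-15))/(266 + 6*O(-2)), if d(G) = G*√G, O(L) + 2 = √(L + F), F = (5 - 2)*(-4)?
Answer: (72 - 15*I*√15)/(254 + 6*I*√14) ≈ 0.26121 - 0.25181*I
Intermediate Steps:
F = -12 (F = 3*(-4) = -12)
O(L) = -2 + √(-12 + L) (O(L) = -2 + √(L - 12) = -2 + √(-12 + L))
d(G) = G^(3/2)
(72 + d(-15))/(266 + 6*O(-2)) = (72 + (-15)^(3/2))/(266 + 6*(-2 + √(-12 - 2))) = (72 - 15*I*√15)/(266 + 6*(-2 + √(-14))) = (72 - 15*I*√15)/(266 + 6*(-2 + I*√14)) = (72 - 15*I*√15)/(266 + (-12 + 6*I*√14)) = (72 - 15*I*√15)/(254 + 6*I*√14)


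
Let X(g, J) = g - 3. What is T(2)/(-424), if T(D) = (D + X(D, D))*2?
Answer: -1/212 ≈ -0.0047170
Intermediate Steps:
X(g, J) = -3 + g
T(D) = -6 + 4*D (T(D) = (D + (-3 + D))*2 = (-3 + 2*D)*2 = -6 + 4*D)
T(2)/(-424) = (-6 + 4*2)/(-424) = (-6 + 8)*(-1/424) = 2*(-1/424) = -1/212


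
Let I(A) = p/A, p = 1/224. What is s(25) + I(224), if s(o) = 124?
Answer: 6221825/50176 ≈ 124.00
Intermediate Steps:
p = 1/224 ≈ 0.0044643
I(A) = 1/(224*A)
s(25) + I(224) = 124 + (1/224)/224 = 124 + (1/224)*(1/224) = 124 + 1/50176 = 6221825/50176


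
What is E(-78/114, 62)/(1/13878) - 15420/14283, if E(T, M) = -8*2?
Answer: -1057175668/4761 ≈ -2.2205e+5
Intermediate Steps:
E(T, M) = -16
E(-78/114, 62)/(1/13878) - 15420/14283 = -16/(1/13878) - 15420/14283 = -16/1/13878 - 15420*1/14283 = -16*13878 - 5140/4761 = -222048 - 5140/4761 = -1057175668/4761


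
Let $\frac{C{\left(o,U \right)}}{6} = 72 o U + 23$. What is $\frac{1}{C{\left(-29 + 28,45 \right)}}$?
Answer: $- \frac{1}{19302} \approx -5.1808 \cdot 10^{-5}$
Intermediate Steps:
$C{\left(o,U \right)} = 138 + 432 U o$ ($C{\left(o,U \right)} = 6 \left(72 o U + 23\right) = 6 \left(72 U o + 23\right) = 6 \left(23 + 72 U o\right) = 138 + 432 U o$)
$\frac{1}{C{\left(-29 + 28,45 \right)}} = \frac{1}{138 + 432 \cdot 45 \left(-29 + 28\right)} = \frac{1}{138 + 432 \cdot 45 \left(-1\right)} = \frac{1}{138 - 19440} = \frac{1}{-19302} = - \frac{1}{19302}$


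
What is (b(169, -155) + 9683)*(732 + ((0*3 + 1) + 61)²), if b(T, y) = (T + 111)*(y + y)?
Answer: -352887392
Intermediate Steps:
b(T, y) = 2*y*(111 + T) (b(T, y) = (111 + T)*(2*y) = 2*y*(111 + T))
(b(169, -155) + 9683)*(732 + ((0*3 + 1) + 61)²) = (2*(-155)*(111 + 169) + 9683)*(732 + ((0*3 + 1) + 61)²) = (2*(-155)*280 + 9683)*(732 + ((0 + 1) + 61)²) = (-86800 + 9683)*(732 + (1 + 61)²) = -77117*(732 + 62²) = -77117*(732 + 3844) = -77117*4576 = -352887392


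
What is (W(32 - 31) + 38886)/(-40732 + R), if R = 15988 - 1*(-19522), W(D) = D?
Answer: -38887/5222 ≈ -7.4468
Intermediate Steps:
R = 35510 (R = 15988 + 19522 = 35510)
(W(32 - 31) + 38886)/(-40732 + R) = ((32 - 31) + 38886)/(-40732 + 35510) = (1 + 38886)/(-5222) = 38887*(-1/5222) = -38887/5222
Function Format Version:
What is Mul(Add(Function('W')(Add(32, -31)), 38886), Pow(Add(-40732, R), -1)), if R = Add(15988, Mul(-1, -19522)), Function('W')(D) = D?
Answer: Rational(-38887, 5222) ≈ -7.4468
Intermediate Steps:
R = 35510 (R = Add(15988, 19522) = 35510)
Mul(Add(Function('W')(Add(32, -31)), 38886), Pow(Add(-40732, R), -1)) = Mul(Add(Add(32, -31), 38886), Pow(Add(-40732, 35510), -1)) = Mul(Add(1, 38886), Pow(-5222, -1)) = Mul(38887, Rational(-1, 5222)) = Rational(-38887, 5222)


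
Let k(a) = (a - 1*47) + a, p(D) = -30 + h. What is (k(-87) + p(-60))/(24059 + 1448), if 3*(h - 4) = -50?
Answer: -791/76521 ≈ -0.010337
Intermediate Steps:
h = -38/3 (h = 4 + (1/3)*(-50) = 4 - 50/3 = -38/3 ≈ -12.667)
p(D) = -128/3 (p(D) = -30 - 38/3 = -128/3)
k(a) = -47 + 2*a (k(a) = (a - 47) + a = (-47 + a) + a = -47 + 2*a)
(k(-87) + p(-60))/(24059 + 1448) = ((-47 + 2*(-87)) - 128/3)/(24059 + 1448) = ((-47 - 174) - 128/3)/25507 = (-221 - 128/3)*(1/25507) = -791/3*1/25507 = -791/76521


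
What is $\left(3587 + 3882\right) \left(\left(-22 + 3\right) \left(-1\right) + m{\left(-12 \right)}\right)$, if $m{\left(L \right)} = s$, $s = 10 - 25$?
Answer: $29876$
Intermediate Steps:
$s = -15$ ($s = 10 - 25 = -15$)
$m{\left(L \right)} = -15$
$\left(3587 + 3882\right) \left(\left(-22 + 3\right) \left(-1\right) + m{\left(-12 \right)}\right) = \left(3587 + 3882\right) \left(\left(-22 + 3\right) \left(-1\right) - 15\right) = 7469 \left(\left(-19\right) \left(-1\right) - 15\right) = 7469 \left(19 - 15\right) = 7469 \cdot 4 = 29876$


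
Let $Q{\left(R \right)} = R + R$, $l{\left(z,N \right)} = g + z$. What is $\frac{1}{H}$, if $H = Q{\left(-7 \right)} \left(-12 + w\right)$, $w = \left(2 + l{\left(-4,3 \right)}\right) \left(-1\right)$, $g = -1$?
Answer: $\frac{1}{126} \approx 0.0079365$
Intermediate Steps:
$l{\left(z,N \right)} = -1 + z$
$Q{\left(R \right)} = 2 R$
$w = 3$ ($w = \left(2 - 5\right) \left(-1\right) = \left(-3\right) \left(-1\right) = 3$)
$H = 126$ ($H = 2 \left(-7\right) \left(-12 + 3\right) = \left(-14\right) \left(-9\right) = 126$)
$\frac{1}{H} = \frac{1}{126}$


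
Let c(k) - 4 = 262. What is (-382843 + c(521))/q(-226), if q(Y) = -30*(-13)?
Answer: -29429/30 ≈ -980.97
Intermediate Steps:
q(Y) = 390
c(k) = 266 (c(k) = 4 + 262 = 266)
(-382843 + c(521))/q(-226) = (-382843 + 266)/390 = -382577*1/390 = -29429/30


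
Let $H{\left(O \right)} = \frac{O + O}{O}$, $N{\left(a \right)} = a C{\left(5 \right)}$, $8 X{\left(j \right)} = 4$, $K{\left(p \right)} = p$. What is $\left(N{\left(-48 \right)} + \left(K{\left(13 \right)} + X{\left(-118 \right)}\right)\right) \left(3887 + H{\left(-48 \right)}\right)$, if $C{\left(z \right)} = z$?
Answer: $- \frac{1761717}{2} \approx -8.8086 \cdot 10^{5}$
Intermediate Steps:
$X{\left(j \right)} = \frac{1}{2}$ ($X{\left(j \right)} = \frac{1}{8} \cdot 4 = \frac{1}{2}$)
$N{\left(a \right)} = 5 a$ ($N{\left(a \right)} = a 5 = 5 a$)
$H{\left(O \right)} = 2$ ($H{\left(O \right)} = \frac{2 O}{O} = 2$)
$\left(N{\left(-48 \right)} + \left(K{\left(13 \right)} + X{\left(-118 \right)}\right)\right) \left(3887 + H{\left(-48 \right)}\right) = \left(5 \left(-48\right) + \left(13 + \frac{1}{2}\right)\right) \left(3887 + 2\right) = \left(-240 + \frac{27}{2}\right) 3889 = \left(- \frac{453}{2}\right) 3889 = - \frac{1761717}{2}$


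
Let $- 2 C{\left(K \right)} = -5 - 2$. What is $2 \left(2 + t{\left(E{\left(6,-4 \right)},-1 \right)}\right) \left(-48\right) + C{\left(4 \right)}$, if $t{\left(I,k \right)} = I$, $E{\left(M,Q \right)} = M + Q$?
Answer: $- \frac{761}{2} \approx -380.5$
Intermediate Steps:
$C{\left(K \right)} = \frac{7}{2}$ ($C{\left(K \right)} = - \frac{-5 - 2}{2} = \left(- \frac{1}{2}\right) \left(-7\right) = \frac{7}{2}$)
$2 \left(2 + t{\left(E{\left(6,-4 \right)},-1 \right)}\right) \left(-48\right) + C{\left(4 \right)} = 2 \left(2 + \left(6 - 4\right)\right) \left(-48\right) + \frac{7}{2} = 2 \left(2 + 2\right) \left(-48\right) + \frac{7}{2} = 2 \cdot 4 \left(-48\right) + \frac{7}{2} = 8 \left(-48\right) + \frac{7}{2} = -384 + \frac{7}{2} = - \frac{761}{2}$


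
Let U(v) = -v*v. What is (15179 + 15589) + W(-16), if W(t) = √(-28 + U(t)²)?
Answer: 30768 + 2*√16377 ≈ 31024.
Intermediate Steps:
U(v) = -v²
W(t) = √(-28 + t⁴) (W(t) = √(-28 + (-t²)²) = √(-28 + t⁴))
(15179 + 15589) + W(-16) = (15179 + 15589) + √(-28 + (-16)⁴) = 30768 + √(-28 + 65536) = 30768 + √65508 = 30768 + 2*√16377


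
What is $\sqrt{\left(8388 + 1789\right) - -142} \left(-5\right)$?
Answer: $- 5 \sqrt{10319} \approx -507.91$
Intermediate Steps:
$\sqrt{\left(8388 + 1789\right) - -142} \left(-5\right) = \sqrt{10177 + \left(195 - 53\right)} \left(-5\right) = \sqrt{10177 + 142} \left(-5\right) = \sqrt{10319} \left(-5\right) = - 5 \sqrt{10319}$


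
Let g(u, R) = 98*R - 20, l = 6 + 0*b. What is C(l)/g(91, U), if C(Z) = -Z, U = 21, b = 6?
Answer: -3/1019 ≈ -0.0029441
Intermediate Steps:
l = 6 (l = 6 + 0*6 = 6 + 0 = 6)
g(u, R) = -20 + 98*R
C(l)/g(91, U) = (-1*6)/(-20 + 98*21) = -6/(-20 + 2058) = -6/2038 = -6*1/2038 = -3/1019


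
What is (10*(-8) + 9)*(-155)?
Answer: 11005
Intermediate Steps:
(10*(-8) + 9)*(-155) = (-80 + 9)*(-155) = -71*(-155) = 11005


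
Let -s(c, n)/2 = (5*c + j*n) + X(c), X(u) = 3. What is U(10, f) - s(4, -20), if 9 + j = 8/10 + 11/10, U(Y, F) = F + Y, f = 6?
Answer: 346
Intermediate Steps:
j = -71/10 (j = -9 + (8/10 + 11/10) = -9 + (8*(⅒) + 11*(⅒)) = -9 + (⅘ + 11/10) = -9 + 19/10 = -71/10 ≈ -7.1000)
s(c, n) = -6 - 10*c + 71*n/5 (s(c, n) = -2*((5*c - 71*n/10) + 3) = -2*(3 + 5*c - 71*n/10) = -6 - 10*c + 71*n/5)
U(10, f) - s(4, -20) = (6 + 10) - (-6 - 10*4 + (71/5)*(-20)) = 16 - (-6 - 40 - 284) = 16 - 1*(-330) = 16 + 330 = 346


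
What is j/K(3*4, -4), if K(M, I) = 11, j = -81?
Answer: -81/11 ≈ -7.3636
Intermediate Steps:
j/K(3*4, -4) = -81/11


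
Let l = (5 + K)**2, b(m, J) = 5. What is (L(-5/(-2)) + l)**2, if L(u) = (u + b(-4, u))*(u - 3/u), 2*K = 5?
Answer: 4356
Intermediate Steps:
K = 5/2 (K = (1/2)*5 = 5/2 ≈ 2.5000)
L(u) = (5 + u)*(u - 3/u) (L(u) = (u + 5)*(u - 3/u) = (5 + u)*(u - 3/u))
l = 225/4 (l = (5 + 5/2)**2 = (15/2)**2 = 225/4 ≈ 56.250)
(L(-5/(-2)) + l)**2 = ((-3 + (-5/(-2))**2 - 15/((-5/(-2))) + 5*(-5/(-2))) + 225/4)**2 = ((-3 + (-5*(-1/2))**2 - 15/((-5*(-1/2))) + 5*(-5*(-1/2))) + 225/4)**2 = ((-3 + (5/2)**2 - 15/5/2 + 5*(5/2)) + 225/4)**2 = ((-3 + 25/4 - 15*2/5 + 25/2) + 225/4)**2 = ((-3 + 25/4 - 6 + 25/2) + 225/4)**2 = (39/4 + 225/4)**2 = 66**2 = 4356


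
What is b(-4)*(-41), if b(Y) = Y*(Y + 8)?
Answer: 656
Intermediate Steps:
b(Y) = Y*(8 + Y)
b(-4)*(-41) = -4*(8 - 4)*(-41) = -4*4*(-41) = -16*(-41) = 656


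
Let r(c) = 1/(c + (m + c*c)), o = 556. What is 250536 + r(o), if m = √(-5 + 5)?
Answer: 77588994913/309692 ≈ 2.5054e+5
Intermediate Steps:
m = 0 (m = √0 = 0)
r(c) = 1/(c + c²) (r(c) = 1/(c + (0 + c*c)) = 1/(c + (0 + c²)) = 1/(c + c²))
250536 + r(o) = 250536 + 1/(556*(1 + 556)) = 250536 + (1/556)/557 = 250536 + (1/556)*(1/557) = 250536 + 1/309692 = 77588994913/309692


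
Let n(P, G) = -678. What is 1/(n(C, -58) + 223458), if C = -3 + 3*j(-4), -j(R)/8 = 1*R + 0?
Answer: 1/222780 ≈ 4.4887e-6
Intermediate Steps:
j(R) = -8*R (j(R) = -8*(1*R + 0) = -8*(R + 0) = -8*R)
C = 93 (C = -3 + 3*(-8*(-4)) = -3 + 3*32 = -3 + 96 = 93)
1/(n(C, -58) + 223458) = 1/(-678 + 223458) = 1/222780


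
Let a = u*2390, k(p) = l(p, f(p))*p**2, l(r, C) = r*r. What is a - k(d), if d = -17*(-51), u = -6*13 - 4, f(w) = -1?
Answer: -565036548701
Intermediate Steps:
l(r, C) = r**2
u = -82 (u = -78 - 4 = -82)
d = 867
k(p) = p**4 (k(p) = p**2*p**2 = p**4)
a = -195980 (a = -82*2390 = -195980)
a - k(d) = -195980 - 1*867**4 = -195980 - 1*565036352721 = -195980 - 565036352721 = -565036548701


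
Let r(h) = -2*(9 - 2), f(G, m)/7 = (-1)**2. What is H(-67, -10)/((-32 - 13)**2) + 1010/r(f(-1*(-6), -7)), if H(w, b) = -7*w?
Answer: -1019342/14175 ≈ -71.911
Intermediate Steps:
f(G, m) = 7 (f(G, m) = 7*(-1)**2 = 7*1 = 7)
r(h) = -14 (r(h) = -2*7 = -14)
H(-67, -10)/((-32 - 13)**2) + 1010/r(f(-1*(-6), -7)) = (-7*(-67))/((-32 - 13)**2) + 1010/(-14) = 469/((-45)**2) + 1010*(-1/14) = 469/2025 - 505/7 = -1019342/14175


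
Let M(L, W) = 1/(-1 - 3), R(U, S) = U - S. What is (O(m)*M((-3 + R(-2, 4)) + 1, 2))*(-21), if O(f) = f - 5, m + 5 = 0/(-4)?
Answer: -105/2 ≈ -52.500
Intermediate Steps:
m = -5 (m = -5 + 0/(-4) = -5 + 0*(-1/4) = -5 + 0 = -5)
M(L, W) = -1/4 (M(L, W) = 1/(-4) = -1/4)
O(f) = -5 + f
(O(m)*M((-3 + R(-2, 4)) + 1, 2))*(-21) = ((-5 - 5)*(-1/4))*(-21) = -10*(-1/4)*(-21) = (5/2)*(-21) = -105/2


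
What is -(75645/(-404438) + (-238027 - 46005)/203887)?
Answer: 130296366131/82459650506 ≈ 1.5801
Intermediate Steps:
-(75645/(-404438) + (-238027 - 46005)/203887) = -(75645*(-1/404438) - 284032*1/203887) = -(-75645/404438 - 284032/203887) = -1*(-130296366131/82459650506) = 130296366131/82459650506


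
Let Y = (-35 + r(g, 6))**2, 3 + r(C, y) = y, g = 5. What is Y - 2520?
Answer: -1496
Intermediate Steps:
r(C, y) = -3 + y
Y = 1024 (Y = (-35 + (-3 + 6))**2 = (-35 + 3)**2 = (-32)**2 = 1024)
Y - 2520 = 1024 - 2520 = -1496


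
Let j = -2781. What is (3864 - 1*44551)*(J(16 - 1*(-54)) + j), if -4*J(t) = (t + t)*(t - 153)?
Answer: -5045188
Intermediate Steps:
J(t) = -t*(-153 + t)/2 (J(t) = -(t + t)*(t - 153)/4 = -2*t*(-153 + t)/4 = -t*(-153 + t)/2)
(3864 - 1*44551)*(J(16 - 1*(-54)) + j) = (3864 - 1*44551)*((16 - 1*(-54))*(153 - (16 - 1*(-54)))/2 - 2781) = (3864 - 44551)*((16 + 54)*(153 - (16 + 54))/2 - 2781) = -40687*((1/2)*70*(153 - 1*70) - 2781) = -40687*((1/2)*70*(153 - 70) - 2781) = -40687*((1/2)*70*83 - 2781) = -40687*(2905 - 2781) = -40687*124 = -5045188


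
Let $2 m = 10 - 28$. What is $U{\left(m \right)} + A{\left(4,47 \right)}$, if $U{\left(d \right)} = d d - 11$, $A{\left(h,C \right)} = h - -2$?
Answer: $76$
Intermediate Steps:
$m = -9$ ($m = \frac{10 - 28}{2} = \frac{1}{2} \left(-18\right) = -9$)
$A{\left(h,C \right)} = 2 + h$ ($A{\left(h,C \right)} = h + 2 = 2 + h$)
$U{\left(d \right)} = -11 + d^{2}$ ($U{\left(d \right)} = d^{2} - 11 = -11 + d^{2}$)
$U{\left(m \right)} + A{\left(4,47 \right)} = \left(-11 + \left(-9\right)^{2}\right) + \left(2 + 4\right) = \left(-11 + 81\right) + 6 = 70 + 6 = 76$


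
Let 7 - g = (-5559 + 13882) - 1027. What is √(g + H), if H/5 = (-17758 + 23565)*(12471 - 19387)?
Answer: I*√200813349 ≈ 14171.0*I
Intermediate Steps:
g = -7289 (g = 7 - ((-5559 + 13882) - 1027) = 7 - (8323 - 1027) = 7 - 1*7296 = 7 - 7296 = -7289)
H = -200806060 (H = 5*((-17758 + 23565)*(12471 - 19387)) = 5*(5807*(-6916)) = 5*(-40161212) = -200806060)
√(g + H) = √(-7289 - 200806060) = √(-200813349) = I*√200813349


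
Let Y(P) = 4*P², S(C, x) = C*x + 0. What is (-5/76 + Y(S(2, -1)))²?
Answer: 1466521/5776 ≈ 253.90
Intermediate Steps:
S(C, x) = C*x
(-5/76 + Y(S(2, -1)))² = (-5/76 + 4*(2*(-1))²)² = (-5*1/76 + 4*(-2)²)² = (-5/76 + 4*4)² = (-5/76 + 16)² = (1211/76)² = 1466521/5776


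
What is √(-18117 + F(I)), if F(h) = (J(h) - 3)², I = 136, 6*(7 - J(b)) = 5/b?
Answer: I*√12052692071/816 ≈ 134.54*I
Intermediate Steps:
J(b) = 7 - 5/(6*b)
F(h) = (4 - 5/(6*h))² (F(h) = ((7 - 5/(6*h)) - 3)² = (4 - 5/(6*h))²)
√(-18117 + F(I)) = √(-18117 + (1/36)*(-5 + 24*136)²/136²) = √(-18117 + (1/36)*(1/18496)*(-5 + 3264)²) = √(-18117 + (1/36)*(1/18496)*3259²) = √(-18117 + (1/36)*(1/18496)*10621081) = √(-18117 + 10621081/665856) = √(-12052692071/665856) = I*√12052692071/816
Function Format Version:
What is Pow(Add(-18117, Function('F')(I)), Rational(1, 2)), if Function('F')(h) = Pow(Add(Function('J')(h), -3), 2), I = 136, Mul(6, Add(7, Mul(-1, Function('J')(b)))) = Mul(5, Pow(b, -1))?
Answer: Mul(Rational(1, 816), I, Pow(12052692071, Rational(1, 2))) ≈ Mul(134.54, I)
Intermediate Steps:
Function('J')(b) = Add(7, Mul(Rational(-5, 6), Pow(b, -1))) (Function('J')(b) = Add(7, Mul(Rational(-1, 6), Mul(5, Pow(b, -1)))) = Add(7, Mul(Rational(-5, 6), Pow(b, -1))))
Function('F')(h) = Pow(Add(4, Mul(Rational(-5, 6), Pow(h, -1))), 2) (Function('F')(h) = Pow(Add(Add(7, Mul(Rational(-5, 6), Pow(h, -1))), -3), 2) = Pow(Add(4, Mul(Rational(-5, 6), Pow(h, -1))), 2))
Pow(Add(-18117, Function('F')(I)), Rational(1, 2)) = Pow(Add(-18117, Mul(Rational(1, 36), Pow(136, -2), Pow(Add(-5, Mul(24, 136)), 2))), Rational(1, 2)) = Pow(Add(-18117, Mul(Rational(1, 36), Rational(1, 18496), Pow(Add(-5, 3264), 2))), Rational(1, 2)) = Pow(Add(-18117, Mul(Rational(1, 36), Rational(1, 18496), Pow(3259, 2))), Rational(1, 2)) = Pow(Add(-18117, Mul(Rational(1, 36), Rational(1, 18496), 10621081)), Rational(1, 2)) = Pow(Add(-18117, Rational(10621081, 665856)), Rational(1, 2)) = Pow(Rational(-12052692071, 665856), Rational(1, 2)) = Mul(Rational(1, 816), I, Pow(12052692071, Rational(1, 2)))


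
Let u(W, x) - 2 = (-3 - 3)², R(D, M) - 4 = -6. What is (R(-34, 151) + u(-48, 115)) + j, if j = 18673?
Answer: 18709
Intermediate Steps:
R(D, M) = -2 (R(D, M) = 4 - 6 = -2)
u(W, x) = 38 (u(W, x) = 2 + (-3 - 3)² = 2 + (-6)² = 2 + 36 = 38)
(R(-34, 151) + u(-48, 115)) + j = (-2 + 38) + 18673 = 36 + 18673 = 18709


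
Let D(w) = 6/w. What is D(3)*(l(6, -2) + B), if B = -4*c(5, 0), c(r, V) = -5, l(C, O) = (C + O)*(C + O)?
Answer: 72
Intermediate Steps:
l(C, O) = (C + O)²
B = 20 (B = -4*(-5) = 20)
D(3)*(l(6, -2) + B) = (6/3)*((6 - 2)² + 20) = (6*(⅓))*(4² + 20) = 2*(16 + 20) = 2*36 = 72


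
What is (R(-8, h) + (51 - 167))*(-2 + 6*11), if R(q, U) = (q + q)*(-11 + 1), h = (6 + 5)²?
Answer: 2816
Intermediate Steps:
h = 121 (h = 11² = 121)
R(q, U) = -20*q (R(q, U) = (2*q)*(-10) = -20*q)
(R(-8, h) + (51 - 167))*(-2 + 6*11) = (-20*(-8) + (51 - 167))*(-2 + 6*11) = (160 - 116)*(-2 + 66) = 44*64 = 2816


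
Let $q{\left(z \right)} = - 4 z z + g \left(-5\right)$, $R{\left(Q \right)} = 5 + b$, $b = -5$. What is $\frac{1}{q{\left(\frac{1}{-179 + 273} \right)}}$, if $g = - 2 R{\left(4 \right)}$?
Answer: $-2209$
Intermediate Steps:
$R{\left(Q \right)} = 0$ ($R{\left(Q \right)} = 5 - 5 = 0$)
$g = 0$ ($g = \left(-2\right) 0 = 0$)
$q{\left(z \right)} = - 4 z^{2}$ ($q{\left(z \right)} = - 4 z z + 0 \left(-5\right) = - 4 z^{2} + 0 = - 4 z^{2}$)
$\frac{1}{q{\left(\frac{1}{-179 + 273} \right)}} = \frac{1}{\left(-4\right) \left(\frac{1}{-179 + 273}\right)^{2}} = \frac{1}{\left(-4\right) \left(\frac{1}{94}\right)^{2}} = \frac{1}{\left(-4\right) \frac{1}{8836}} = \frac{1}{- \frac{1}{2209}} = -2209$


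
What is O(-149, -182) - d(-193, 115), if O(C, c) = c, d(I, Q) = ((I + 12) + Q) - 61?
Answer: -55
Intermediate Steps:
d(I, Q) = -49 + I + Q (d(I, Q) = ((12 + I) + Q) - 61 = (12 + I + Q) - 61 = -49 + I + Q)
O(-149, -182) - d(-193, 115) = -182 - (-49 - 193 + 115) = -182 - 1*(-127) = -182 + 127 = -55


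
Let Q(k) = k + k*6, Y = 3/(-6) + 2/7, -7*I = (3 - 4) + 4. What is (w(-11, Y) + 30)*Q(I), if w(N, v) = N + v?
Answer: -789/14 ≈ -56.357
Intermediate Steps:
I = -3/7 (I = -((3 - 4) + 4)/7 = -(-1 + 4)/7 = -⅐*3 = -3/7 ≈ -0.42857)
Y = -3/14 (Y = 3*(-⅙) + 2*(⅐) = -½ + 2/7 = -3/14 ≈ -0.21429)
Q(k) = 7*k (Q(k) = k + 6*k = 7*k)
(w(-11, Y) + 30)*Q(I) = ((-11 - 3/14) + 30)*(7*(-3/7)) = (-157/14 + 30)*(-3) = (263/14)*(-3) = -789/14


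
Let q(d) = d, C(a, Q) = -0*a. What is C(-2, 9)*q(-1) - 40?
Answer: -40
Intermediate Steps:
C(a, Q) = 0 (C(a, Q) = -1*0 = 0)
C(-2, 9)*q(-1) - 40 = 0*(-1) - 40 = 0 - 40 = -40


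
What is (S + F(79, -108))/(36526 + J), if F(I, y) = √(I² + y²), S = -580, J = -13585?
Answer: -580/22941 + √17905/22941 ≈ -0.019449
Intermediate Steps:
(S + F(79, -108))/(36526 + J) = (-580 + √(79² + (-108)²))/(36526 - 13585) = (-580 + √(6241 + 11664))/22941 = (-580 + √17905)*(1/22941) = -580/22941 + √17905/22941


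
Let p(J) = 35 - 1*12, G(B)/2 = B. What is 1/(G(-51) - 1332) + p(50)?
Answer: 32981/1434 ≈ 22.999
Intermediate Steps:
G(B) = 2*B
p(J) = 23 (p(J) = 35 - 12 = 23)
1/(G(-51) - 1332) + p(50) = 1/(2*(-51) - 1332) + 23 = 1/(-102 - 1332) + 23 = 1/(-1434) + 23 = -1/1434 + 23 = 32981/1434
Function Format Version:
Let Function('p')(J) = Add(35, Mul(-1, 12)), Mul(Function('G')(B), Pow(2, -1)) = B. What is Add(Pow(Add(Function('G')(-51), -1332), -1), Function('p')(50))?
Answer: Rational(32981, 1434) ≈ 22.999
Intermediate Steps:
Function('G')(B) = Mul(2, B)
Function('p')(J) = 23 (Function('p')(J) = Add(35, -12) = 23)
Add(Pow(Add(Function('G')(-51), -1332), -1), Function('p')(50)) = Add(Pow(Add(Mul(2, -51), -1332), -1), 23) = Add(Pow(Add(-102, -1332), -1), 23) = Add(Pow(-1434, -1), 23) = Add(Rational(-1, 1434), 23) = Rational(32981, 1434)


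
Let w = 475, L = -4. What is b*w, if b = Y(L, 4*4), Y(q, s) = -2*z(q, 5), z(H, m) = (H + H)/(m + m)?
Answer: 760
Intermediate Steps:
z(H, m) = H/m (z(H, m) = (2*H)/((2*m)) = (2*H)*(1/(2*m)) = H/m)
Y(q, s) = -2*q/5
b = 8/5 (b = -2/5*(-4) = 8/5 ≈ 1.6000)
b*w = (8/5)*475 = 760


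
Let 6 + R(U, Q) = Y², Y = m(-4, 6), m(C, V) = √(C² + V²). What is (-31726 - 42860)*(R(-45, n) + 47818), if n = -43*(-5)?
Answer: -3569984304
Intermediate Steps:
Y = 2*√13 (Y = √((-4)² + 6²) = √(16 + 36) = √52 = 2*√13 ≈ 7.2111)
n = 215
R(U, Q) = 46 (R(U, Q) = -6 + (2*√13)² = -6 + 52 = 46)
(-31726 - 42860)*(R(-45, n) + 47818) = (-31726 - 42860)*(46 + 47818) = -74586*47864 = -3569984304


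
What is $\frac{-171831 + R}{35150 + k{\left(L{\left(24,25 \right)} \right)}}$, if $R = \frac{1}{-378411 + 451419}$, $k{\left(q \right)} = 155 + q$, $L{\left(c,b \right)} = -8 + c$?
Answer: $- \frac{12545037647}{2578715568} \approx -4.8648$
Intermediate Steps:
$R = \frac{1}{73008} \approx 1.3697 \cdot 10^{-5}$
$\frac{-171831 + R}{35150 + k{\left(L{\left(24,25 \right)} \right)}} = \frac{-171831 + \frac{1}{73008}}{35150 + \left(155 + \left(-8 + 24\right)\right)} = - \frac{12545037647}{73008 \left(35150 + \left(155 + 16\right)\right)} = - \frac{12545037647}{73008 \left(35150 + 171\right)} = - \frac{12545037647}{73008 \cdot 35321} = \left(- \frac{12545037647}{73008}\right) \frac{1}{35321} = - \frac{12545037647}{2578715568}$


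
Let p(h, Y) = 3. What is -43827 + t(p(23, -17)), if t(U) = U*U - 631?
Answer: -44449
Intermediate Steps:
t(U) = -631 + U² (t(U) = U² - 631 = -631 + U²)
-43827 + t(p(23, -17)) = -43827 + (-631 + 3²) = -43827 + (-631 + 9) = -43827 - 622 = -44449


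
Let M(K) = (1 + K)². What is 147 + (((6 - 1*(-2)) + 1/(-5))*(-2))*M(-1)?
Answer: 147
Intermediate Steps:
147 + (((6 - 1*(-2)) + 1/(-5))*(-2))*M(-1) = 147 + (((6 - 1*(-2)) + 1/(-5))*(-2))*(1 - 1)² = 147 + (((6 + 2) - ⅕)*(-2))*0² = 147 + ((8 - ⅕)*(-2))*0 = 147 + ((39/5)*(-2))*0 = 147 - 78/5*0 = 147 + 0 = 147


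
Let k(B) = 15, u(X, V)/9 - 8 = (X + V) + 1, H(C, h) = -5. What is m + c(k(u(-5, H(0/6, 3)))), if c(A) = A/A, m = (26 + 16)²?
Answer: 1765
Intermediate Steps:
u(X, V) = 81 + 9*V + 9*X (u(X, V) = 72 + 9*((X + V) + 1) = 72 + 9*((V + X) + 1) = 72 + 9*(1 + V + X) = 72 + (9 + 9*V + 9*X) = 81 + 9*V + 9*X)
m = 1764 (m = 42² = 1764)
c(A) = 1
m + c(k(u(-5, H(0/6, 3)))) = 1764 + 1 = 1765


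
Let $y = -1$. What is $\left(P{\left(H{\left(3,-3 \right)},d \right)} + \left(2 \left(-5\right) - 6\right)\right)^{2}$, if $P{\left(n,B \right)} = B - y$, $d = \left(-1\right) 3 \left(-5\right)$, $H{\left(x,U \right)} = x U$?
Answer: $0$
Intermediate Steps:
$H{\left(x,U \right)} = U x$
$d = 15$ ($d = \left(-3\right) \left(-5\right) = 15$)
$P{\left(n,B \right)} = 1 + B$ ($P{\left(n,B \right)} = B - -1 = B + 1 = 1 + B$)
$\left(P{\left(H{\left(3,-3 \right)},d \right)} + \left(2 \left(-5\right) - 6\right)\right)^{2} = \left(\left(1 + 15\right) + \left(2 \left(-5\right) - 6\right)\right)^{2} = \left(16 - 16\right)^{2} = 0^{2} = 0$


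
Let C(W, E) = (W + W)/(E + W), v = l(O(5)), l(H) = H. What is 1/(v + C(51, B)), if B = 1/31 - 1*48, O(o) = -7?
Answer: 47/1252 ≈ 0.037540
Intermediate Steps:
v = -7
B = -1487/31 (B = 1/31 - 48 = -1487/31 ≈ -47.968)
C(W, E) = 2*W/(E + W) (C(W, E) = (2*W)/(E + W) = 2*W/(E + W))
1/(v + C(51, B)) = 1/(-7 + 2*51/(-1487/31 + 51)) = 1/(-7 + 2*51/(94/31)) = 1/(-7 + 2*51*(31/94)) = 1/(-7 + 1581/47) = 1/(1252/47) = 47/1252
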